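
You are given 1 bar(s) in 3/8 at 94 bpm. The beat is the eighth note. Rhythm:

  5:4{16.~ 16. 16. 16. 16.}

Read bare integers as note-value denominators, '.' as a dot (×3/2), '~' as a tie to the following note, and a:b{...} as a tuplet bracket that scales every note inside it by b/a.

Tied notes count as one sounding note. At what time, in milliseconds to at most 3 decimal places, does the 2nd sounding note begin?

note 2 onset = 6/5b = 765.957ms

1. 0.0ms @ 0 + 765.957ms (6/5)
2. 765.957ms @ 6/5 + 382.979ms (3/5)
3. 1148.936ms @ 9/5 + 382.979ms (3/5)
4. 1531.915ms @ 12/5 + 382.979ms (3/5)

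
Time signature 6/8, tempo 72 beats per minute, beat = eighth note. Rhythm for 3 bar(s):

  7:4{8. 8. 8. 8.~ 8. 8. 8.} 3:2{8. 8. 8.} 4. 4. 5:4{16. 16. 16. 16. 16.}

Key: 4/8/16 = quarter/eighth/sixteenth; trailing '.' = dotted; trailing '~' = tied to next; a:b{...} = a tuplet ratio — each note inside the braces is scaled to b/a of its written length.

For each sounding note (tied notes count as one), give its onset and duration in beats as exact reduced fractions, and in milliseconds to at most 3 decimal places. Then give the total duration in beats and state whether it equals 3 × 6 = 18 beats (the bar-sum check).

1) 0.0ms=0b +714.286ms=6/7b
2) 714.286ms=6/7b +714.286ms=6/7b
3) 1428.571ms=12/7b +714.286ms=6/7b
4) 2142.857ms=18/7b +1428.571ms=12/7b
5) 3571.429ms=30/7b +714.286ms=6/7b
6) 4285.714ms=36/7b +714.286ms=6/7b
7) 5000.0ms=6b +833.333ms=1b
8) 5833.333ms=7b +833.333ms=1b
9) 6666.667ms=8b +833.333ms=1b
10) 7500.0ms=9b +2500.0ms=3b
11) 10000.0ms=12b +2500.0ms=3b
12) 12500.0ms=15b +500.0ms=3/5b
13) 13000.0ms=78/5b +500.0ms=3/5b
14) 13500.0ms=81/5b +500.0ms=3/5b
15) 14000.0ms=84/5b +500.0ms=3/5b
16) 14500.0ms=87/5b +500.0ms=3/5b
Σ=18b of 18 (72bpm 6/8) — PASS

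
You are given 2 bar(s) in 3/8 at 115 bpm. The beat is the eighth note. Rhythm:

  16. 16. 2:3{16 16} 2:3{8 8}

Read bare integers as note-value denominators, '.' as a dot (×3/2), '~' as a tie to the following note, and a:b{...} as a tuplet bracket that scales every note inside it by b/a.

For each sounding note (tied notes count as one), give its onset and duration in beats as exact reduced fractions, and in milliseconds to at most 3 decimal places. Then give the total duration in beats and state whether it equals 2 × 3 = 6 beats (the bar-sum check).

1) 0.0ms=0b +391.304ms=3/4b
2) 391.304ms=3/4b +391.304ms=3/4b
3) 782.609ms=3/2b +391.304ms=3/4b
4) 1173.913ms=9/4b +391.304ms=3/4b
5) 1565.217ms=3b +782.609ms=3/2b
6) 2347.826ms=9/2b +782.609ms=3/2b
Σ=6b of 6 (115bpm 3/8) — PASS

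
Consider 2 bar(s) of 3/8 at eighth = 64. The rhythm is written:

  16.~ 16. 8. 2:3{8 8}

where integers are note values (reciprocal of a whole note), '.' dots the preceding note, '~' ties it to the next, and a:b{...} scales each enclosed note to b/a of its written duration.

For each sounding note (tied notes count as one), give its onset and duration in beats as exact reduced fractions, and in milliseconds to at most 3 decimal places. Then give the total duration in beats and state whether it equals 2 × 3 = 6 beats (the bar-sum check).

1) 0.0ms=0b +1406.25ms=3/2b
2) 1406.25ms=3/2b +1406.25ms=3/2b
3) 2812.5ms=3b +1406.25ms=3/2b
4) 4218.75ms=9/2b +1406.25ms=3/2b
Σ=6b of 6 (64bpm 3/8) — PASS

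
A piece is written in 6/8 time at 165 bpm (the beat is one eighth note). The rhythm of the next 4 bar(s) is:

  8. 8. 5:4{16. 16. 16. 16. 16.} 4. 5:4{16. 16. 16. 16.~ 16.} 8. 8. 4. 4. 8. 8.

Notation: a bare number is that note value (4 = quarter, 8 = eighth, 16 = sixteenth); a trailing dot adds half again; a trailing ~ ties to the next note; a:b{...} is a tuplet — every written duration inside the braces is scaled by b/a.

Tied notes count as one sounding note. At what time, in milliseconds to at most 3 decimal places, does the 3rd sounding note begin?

note 3 onset = 3b = 1090.909ms

1. 0.0ms @ 0 + 545.455ms (3/2)
2. 545.455ms @ 3/2 + 545.455ms (3/2)
3. 1090.909ms @ 3 + 218.182ms (3/5)
4. 1309.091ms @ 18/5 + 218.182ms (3/5)
5. 1527.273ms @ 21/5 + 218.182ms (3/5)
6. 1745.455ms @ 24/5 + 218.182ms (3/5)
7. 1963.636ms @ 27/5 + 218.182ms (3/5)
8. 2181.818ms @ 6 + 1090.909ms (3)
9. 3272.727ms @ 9 + 218.182ms (3/5)
10. 3490.909ms @ 48/5 + 218.182ms (3/5)
11. 3709.091ms @ 51/5 + 218.182ms (3/5)
12. 3927.273ms @ 54/5 + 436.364ms (6/5)
13. 4363.636ms @ 12 + 545.455ms (3/2)
14. 4909.091ms @ 27/2 + 545.455ms (3/2)
15. 5454.545ms @ 15 + 1090.909ms (3)
16. 6545.455ms @ 18 + 1090.909ms (3)
17. 7636.364ms @ 21 + 545.455ms (3/2)
18. 8181.818ms @ 45/2 + 545.455ms (3/2)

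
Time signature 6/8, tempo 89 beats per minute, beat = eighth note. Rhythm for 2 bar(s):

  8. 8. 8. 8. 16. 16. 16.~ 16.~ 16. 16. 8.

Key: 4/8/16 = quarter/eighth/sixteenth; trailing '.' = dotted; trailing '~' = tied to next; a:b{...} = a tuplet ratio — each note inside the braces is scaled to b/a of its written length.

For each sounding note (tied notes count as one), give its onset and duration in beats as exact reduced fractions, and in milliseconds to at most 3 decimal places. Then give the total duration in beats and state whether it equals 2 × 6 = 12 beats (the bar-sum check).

1) 0.0ms=0b +1011.236ms=3/2b
2) 1011.236ms=3/2b +1011.236ms=3/2b
3) 2022.472ms=3b +1011.236ms=3/2b
4) 3033.708ms=9/2b +1011.236ms=3/2b
5) 4044.944ms=6b +505.618ms=3/4b
6) 4550.562ms=27/4b +505.618ms=3/4b
7) 5056.18ms=15/2b +1516.854ms=9/4b
8) 6573.034ms=39/4b +505.618ms=3/4b
9) 7078.652ms=21/2b +1011.236ms=3/2b
Σ=12b of 12 (89bpm 6/8) — PASS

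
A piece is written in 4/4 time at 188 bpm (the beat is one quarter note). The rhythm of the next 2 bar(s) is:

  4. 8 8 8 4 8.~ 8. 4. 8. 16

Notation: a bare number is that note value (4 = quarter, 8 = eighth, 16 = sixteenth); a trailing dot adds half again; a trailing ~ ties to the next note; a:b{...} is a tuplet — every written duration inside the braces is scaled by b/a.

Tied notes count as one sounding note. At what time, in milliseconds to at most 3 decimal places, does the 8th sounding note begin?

note 8 onset = 7b = 2234.043ms

1. 0.0ms @ 0 + 478.723ms (3/2)
2. 478.723ms @ 3/2 + 159.574ms (1/2)
3. 638.298ms @ 2 + 159.574ms (1/2)
4. 797.872ms @ 5/2 + 159.574ms (1/2)
5. 957.447ms @ 3 + 319.149ms (1)
6. 1276.596ms @ 4 + 478.723ms (3/2)
7. 1755.319ms @ 11/2 + 478.723ms (3/2)
8. 2234.043ms @ 7 + 239.362ms (3/4)
9. 2473.404ms @ 31/4 + 79.787ms (1/4)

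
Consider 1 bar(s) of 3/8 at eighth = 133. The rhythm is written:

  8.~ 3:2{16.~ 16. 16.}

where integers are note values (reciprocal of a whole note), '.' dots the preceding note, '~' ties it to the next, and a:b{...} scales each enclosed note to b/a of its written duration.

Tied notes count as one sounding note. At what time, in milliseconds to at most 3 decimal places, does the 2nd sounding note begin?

note 2 onset = 5/2b = 1127.82ms

1. 0.0ms @ 0 + 1127.82ms (5/2)
2. 1127.82ms @ 5/2 + 225.564ms (1/2)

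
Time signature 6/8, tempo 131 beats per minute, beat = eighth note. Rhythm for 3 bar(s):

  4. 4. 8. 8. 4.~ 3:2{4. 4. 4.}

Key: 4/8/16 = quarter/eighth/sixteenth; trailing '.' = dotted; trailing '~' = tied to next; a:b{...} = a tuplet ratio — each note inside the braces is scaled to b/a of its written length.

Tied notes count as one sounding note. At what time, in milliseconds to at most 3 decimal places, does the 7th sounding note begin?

1. 0.0ms @ 0 + 1374.046ms (3)
2. 1374.046ms @ 3 + 1374.046ms (3)
3. 2748.092ms @ 6 + 687.023ms (3/2)
4. 3435.115ms @ 15/2 + 687.023ms (3/2)
5. 4122.137ms @ 9 + 2290.076ms (5)
6. 6412.214ms @ 14 + 916.031ms (2)
7. 7328.244ms @ 16 + 916.031ms (2)

note 7 onset = 16b = 7328.244ms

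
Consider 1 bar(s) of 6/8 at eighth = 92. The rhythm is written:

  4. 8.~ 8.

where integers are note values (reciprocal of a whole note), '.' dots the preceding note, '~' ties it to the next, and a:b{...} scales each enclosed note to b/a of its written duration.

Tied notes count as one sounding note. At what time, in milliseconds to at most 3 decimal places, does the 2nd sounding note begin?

note 2 onset = 3b = 1956.522ms

1. 0.0ms @ 0 + 1956.522ms (3)
2. 1956.522ms @ 3 + 1956.522ms (3)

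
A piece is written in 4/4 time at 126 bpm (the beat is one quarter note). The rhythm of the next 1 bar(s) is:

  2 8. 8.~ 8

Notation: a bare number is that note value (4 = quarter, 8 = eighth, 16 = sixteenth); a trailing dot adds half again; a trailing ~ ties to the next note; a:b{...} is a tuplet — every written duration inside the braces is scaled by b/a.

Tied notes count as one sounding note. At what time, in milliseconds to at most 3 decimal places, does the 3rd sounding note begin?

1. 0.0ms @ 0 + 952.381ms (2)
2. 952.381ms @ 2 + 357.143ms (3/4)
3. 1309.524ms @ 11/4 + 595.238ms (5/4)

note 3 onset = 11/4b = 1309.524ms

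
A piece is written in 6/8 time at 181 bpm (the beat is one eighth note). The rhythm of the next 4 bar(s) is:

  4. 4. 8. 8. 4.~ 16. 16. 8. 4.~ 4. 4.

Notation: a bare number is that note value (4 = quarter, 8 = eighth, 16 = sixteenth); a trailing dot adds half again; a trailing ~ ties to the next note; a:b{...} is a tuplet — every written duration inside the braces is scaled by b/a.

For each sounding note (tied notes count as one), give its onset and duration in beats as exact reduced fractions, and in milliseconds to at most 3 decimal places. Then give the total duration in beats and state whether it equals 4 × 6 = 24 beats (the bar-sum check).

1) 0.0ms=0b +994.475ms=3b
2) 994.475ms=3b +994.475ms=3b
3) 1988.95ms=6b +497.238ms=3/2b
4) 2486.188ms=15/2b +497.238ms=3/2b
5) 2983.425ms=9b +1243.094ms=15/4b
6) 4226.519ms=51/4b +248.619ms=3/4b
7) 4475.138ms=27/2b +497.238ms=3/2b
8) 4972.376ms=15b +1988.95ms=6b
9) 6961.326ms=21b +994.475ms=3b
Σ=24b of 24 (181bpm 6/8) — PASS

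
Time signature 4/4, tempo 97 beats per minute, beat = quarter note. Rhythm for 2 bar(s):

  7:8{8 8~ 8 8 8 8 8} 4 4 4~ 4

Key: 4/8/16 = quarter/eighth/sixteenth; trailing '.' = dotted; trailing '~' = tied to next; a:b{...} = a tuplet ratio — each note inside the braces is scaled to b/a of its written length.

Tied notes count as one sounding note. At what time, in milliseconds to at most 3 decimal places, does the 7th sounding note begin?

note 7 onset = 4b = 2474.227ms

1. 0.0ms @ 0 + 353.461ms (4/7)
2. 353.461ms @ 4/7 + 706.922ms (8/7)
3. 1060.383ms @ 12/7 + 353.461ms (4/7)
4. 1413.844ms @ 16/7 + 353.461ms (4/7)
5. 1767.305ms @ 20/7 + 353.461ms (4/7)
6. 2120.766ms @ 24/7 + 353.461ms (4/7)
7. 2474.227ms @ 4 + 618.557ms (1)
8. 3092.784ms @ 5 + 618.557ms (1)
9. 3711.34ms @ 6 + 1237.113ms (2)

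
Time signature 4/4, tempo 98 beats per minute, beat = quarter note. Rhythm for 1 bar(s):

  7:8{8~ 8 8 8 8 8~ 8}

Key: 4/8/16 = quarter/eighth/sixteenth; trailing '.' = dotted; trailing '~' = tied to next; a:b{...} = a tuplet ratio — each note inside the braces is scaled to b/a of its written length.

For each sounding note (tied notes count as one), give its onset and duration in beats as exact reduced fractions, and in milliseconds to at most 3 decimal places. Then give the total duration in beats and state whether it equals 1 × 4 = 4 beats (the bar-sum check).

1) 0.0ms=0b +699.708ms=8/7b
2) 699.708ms=8/7b +349.854ms=4/7b
3) 1049.563ms=12/7b +349.854ms=4/7b
4) 1399.417ms=16/7b +349.854ms=4/7b
5) 1749.271ms=20/7b +699.708ms=8/7b
Σ=4b of 4 (98bpm 4/4) — PASS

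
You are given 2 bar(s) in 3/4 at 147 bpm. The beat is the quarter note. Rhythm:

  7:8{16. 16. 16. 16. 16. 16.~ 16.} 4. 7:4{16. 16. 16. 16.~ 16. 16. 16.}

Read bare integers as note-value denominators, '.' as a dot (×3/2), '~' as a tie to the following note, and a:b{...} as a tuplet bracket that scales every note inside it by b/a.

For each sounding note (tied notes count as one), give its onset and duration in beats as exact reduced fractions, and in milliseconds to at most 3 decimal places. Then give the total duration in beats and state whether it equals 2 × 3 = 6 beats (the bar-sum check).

1) 0.0ms=0b +174.927ms=3/7b
2) 174.927ms=3/7b +174.927ms=3/7b
3) 349.854ms=6/7b +174.927ms=3/7b
4) 524.781ms=9/7b +174.927ms=3/7b
5) 699.708ms=12/7b +174.927ms=3/7b
6) 874.636ms=15/7b +349.854ms=6/7b
7) 1224.49ms=3b +612.245ms=3/2b
8) 1836.735ms=9/2b +87.464ms=3/14b
9) 1924.198ms=33/7b +87.464ms=3/14b
10) 2011.662ms=69/14b +87.464ms=3/14b
11) 2099.125ms=36/7b +174.927ms=3/7b
12) 2274.052ms=39/7b +87.464ms=3/14b
13) 2361.516ms=81/14b +87.464ms=3/14b
Σ=6b of 6 (147bpm 3/4) — PASS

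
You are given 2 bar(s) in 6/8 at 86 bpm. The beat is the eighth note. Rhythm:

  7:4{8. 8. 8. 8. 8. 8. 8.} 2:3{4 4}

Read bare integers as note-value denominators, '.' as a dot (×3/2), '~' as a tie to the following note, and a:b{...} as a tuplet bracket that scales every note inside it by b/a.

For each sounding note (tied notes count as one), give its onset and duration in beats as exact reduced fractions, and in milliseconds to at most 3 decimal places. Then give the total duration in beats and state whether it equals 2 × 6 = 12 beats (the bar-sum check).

1) 0.0ms=0b +598.007ms=6/7b
2) 598.007ms=6/7b +598.007ms=6/7b
3) 1196.013ms=12/7b +598.007ms=6/7b
4) 1794.02ms=18/7b +598.007ms=6/7b
5) 2392.027ms=24/7b +598.007ms=6/7b
6) 2990.033ms=30/7b +598.007ms=6/7b
7) 3588.04ms=36/7b +598.007ms=6/7b
8) 4186.047ms=6b +2093.023ms=3b
9) 6279.07ms=9b +2093.023ms=3b
Σ=12b of 12 (86bpm 6/8) — PASS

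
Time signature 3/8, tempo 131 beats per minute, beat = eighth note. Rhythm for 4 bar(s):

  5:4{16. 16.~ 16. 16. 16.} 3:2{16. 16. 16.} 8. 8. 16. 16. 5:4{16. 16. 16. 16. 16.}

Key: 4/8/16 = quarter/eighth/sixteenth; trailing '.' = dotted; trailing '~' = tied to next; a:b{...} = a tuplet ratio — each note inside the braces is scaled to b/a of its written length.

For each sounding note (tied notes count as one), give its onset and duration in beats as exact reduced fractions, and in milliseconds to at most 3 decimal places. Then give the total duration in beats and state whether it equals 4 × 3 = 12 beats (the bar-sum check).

1) 0.0ms=0b +274.809ms=3/5b
2) 274.809ms=3/5b +549.618ms=6/5b
3) 824.427ms=9/5b +274.809ms=3/5b
4) 1099.237ms=12/5b +274.809ms=3/5b
5) 1374.046ms=3b +229.008ms=1/2b
6) 1603.053ms=7/2b +229.008ms=1/2b
7) 1832.061ms=4b +229.008ms=1/2b
8) 2061.069ms=9/2b +687.023ms=3/2b
9) 2748.092ms=6b +687.023ms=3/2b
10) 3435.115ms=15/2b +343.511ms=3/4b
11) 3778.626ms=33/4b +343.511ms=3/4b
12) 4122.137ms=9b +274.809ms=3/5b
13) 4396.947ms=48/5b +274.809ms=3/5b
14) 4671.756ms=51/5b +274.809ms=3/5b
15) 4946.565ms=54/5b +274.809ms=3/5b
16) 5221.374ms=57/5b +274.809ms=3/5b
Σ=12b of 12 (131bpm 3/8) — PASS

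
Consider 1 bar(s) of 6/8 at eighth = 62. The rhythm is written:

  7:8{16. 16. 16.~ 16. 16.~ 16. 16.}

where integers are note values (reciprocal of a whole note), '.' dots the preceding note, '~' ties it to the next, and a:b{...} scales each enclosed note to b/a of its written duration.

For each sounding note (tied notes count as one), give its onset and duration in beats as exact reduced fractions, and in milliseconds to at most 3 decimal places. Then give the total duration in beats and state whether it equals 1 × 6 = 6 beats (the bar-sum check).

1) 0.0ms=0b +829.493ms=6/7b
2) 829.493ms=6/7b +829.493ms=6/7b
3) 1658.986ms=12/7b +1658.986ms=12/7b
4) 3317.972ms=24/7b +1658.986ms=12/7b
5) 4976.959ms=36/7b +829.493ms=6/7b
Σ=6b of 6 (62bpm 6/8) — PASS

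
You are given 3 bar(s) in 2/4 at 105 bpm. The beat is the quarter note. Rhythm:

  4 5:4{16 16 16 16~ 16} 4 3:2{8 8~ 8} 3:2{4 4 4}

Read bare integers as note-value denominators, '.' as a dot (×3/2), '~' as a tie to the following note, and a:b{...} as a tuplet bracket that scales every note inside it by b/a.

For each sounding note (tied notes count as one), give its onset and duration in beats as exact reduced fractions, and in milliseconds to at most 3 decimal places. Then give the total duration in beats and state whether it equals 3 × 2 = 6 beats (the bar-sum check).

1) 0.0ms=0b +571.429ms=1b
2) 571.429ms=1b +114.286ms=1/5b
3) 685.714ms=6/5b +114.286ms=1/5b
4) 800.0ms=7/5b +114.286ms=1/5b
5) 914.286ms=8/5b +228.571ms=2/5b
6) 1142.857ms=2b +571.429ms=1b
7) 1714.286ms=3b +190.476ms=1/3b
8) 1904.762ms=10/3b +380.952ms=2/3b
9) 2285.714ms=4b +380.952ms=2/3b
10) 2666.667ms=14/3b +380.952ms=2/3b
11) 3047.619ms=16/3b +380.952ms=2/3b
Σ=6b of 6 (105bpm 2/4) — PASS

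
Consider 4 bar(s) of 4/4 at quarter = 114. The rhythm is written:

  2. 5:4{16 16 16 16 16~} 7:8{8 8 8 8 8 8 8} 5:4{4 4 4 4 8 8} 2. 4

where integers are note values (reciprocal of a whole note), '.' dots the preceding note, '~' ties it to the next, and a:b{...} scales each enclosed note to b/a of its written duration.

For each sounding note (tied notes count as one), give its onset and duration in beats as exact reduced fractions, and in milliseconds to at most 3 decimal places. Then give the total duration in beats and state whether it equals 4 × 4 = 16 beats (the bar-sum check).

1) 0.0ms=0b +1578.947ms=3b
2) 1578.947ms=3b +105.263ms=1/5b
3) 1684.211ms=16/5b +105.263ms=1/5b
4) 1789.474ms=17/5b +105.263ms=1/5b
5) 1894.737ms=18/5b +105.263ms=1/5b
6) 2000.0ms=19/5b +406.015ms=27/35b
7) 2406.015ms=32/7b +300.752ms=4/7b
8) 2706.767ms=36/7b +300.752ms=4/7b
9) 3007.519ms=40/7b +300.752ms=4/7b
10) 3308.271ms=44/7b +300.752ms=4/7b
11) 3609.023ms=48/7b +300.752ms=4/7b
12) 3909.774ms=52/7b +300.752ms=4/7b
13) 4210.526ms=8b +421.053ms=4/5b
14) 4631.579ms=44/5b +421.053ms=4/5b
15) 5052.632ms=48/5b +421.053ms=4/5b
16) 5473.684ms=52/5b +421.053ms=4/5b
17) 5894.737ms=56/5b +210.526ms=2/5b
18) 6105.263ms=58/5b +210.526ms=2/5b
19) 6315.789ms=12b +1578.947ms=3b
20) 7894.737ms=15b +526.316ms=1b
Σ=16b of 16 (114bpm 4/4) — PASS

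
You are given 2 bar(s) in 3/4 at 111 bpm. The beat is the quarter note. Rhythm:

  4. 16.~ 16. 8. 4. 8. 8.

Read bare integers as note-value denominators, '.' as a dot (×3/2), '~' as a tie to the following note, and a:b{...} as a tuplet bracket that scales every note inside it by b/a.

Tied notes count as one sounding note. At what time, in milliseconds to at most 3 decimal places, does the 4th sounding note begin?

1. 0.0ms @ 0 + 810.811ms (3/2)
2. 810.811ms @ 3/2 + 405.405ms (3/4)
3. 1216.216ms @ 9/4 + 405.405ms (3/4)
4. 1621.622ms @ 3 + 810.811ms (3/2)
5. 2432.432ms @ 9/2 + 405.405ms (3/4)
6. 2837.838ms @ 21/4 + 405.405ms (3/4)

note 4 onset = 3b = 1621.622ms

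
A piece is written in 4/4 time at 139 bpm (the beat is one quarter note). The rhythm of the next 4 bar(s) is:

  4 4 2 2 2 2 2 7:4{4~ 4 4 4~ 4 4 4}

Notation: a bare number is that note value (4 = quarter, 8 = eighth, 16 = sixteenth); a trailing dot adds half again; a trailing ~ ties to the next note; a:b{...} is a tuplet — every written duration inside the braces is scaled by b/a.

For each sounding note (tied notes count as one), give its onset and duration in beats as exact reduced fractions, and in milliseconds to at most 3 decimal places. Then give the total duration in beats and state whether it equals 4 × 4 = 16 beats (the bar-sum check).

1) 0.0ms=0b +431.655ms=1b
2) 431.655ms=1b +431.655ms=1b
3) 863.309ms=2b +863.309ms=2b
4) 1726.619ms=4b +863.309ms=2b
5) 2589.928ms=6b +863.309ms=2b
6) 3453.237ms=8b +863.309ms=2b
7) 4316.547ms=10b +863.309ms=2b
8) 5179.856ms=12b +493.32ms=8/7b
9) 5673.176ms=92/7b +246.66ms=4/7b
10) 5919.836ms=96/7b +493.32ms=8/7b
11) 6413.155ms=104/7b +246.66ms=4/7b
12) 6659.815ms=108/7b +246.66ms=4/7b
Σ=16b of 16 (139bpm 4/4) — PASS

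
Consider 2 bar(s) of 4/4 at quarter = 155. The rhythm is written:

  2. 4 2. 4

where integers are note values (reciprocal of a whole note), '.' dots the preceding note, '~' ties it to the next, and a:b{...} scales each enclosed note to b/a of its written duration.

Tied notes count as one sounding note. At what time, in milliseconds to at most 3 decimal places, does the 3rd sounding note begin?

1. 0.0ms @ 0 + 1161.29ms (3)
2. 1161.29ms @ 3 + 387.097ms (1)
3. 1548.387ms @ 4 + 1161.29ms (3)
4. 2709.677ms @ 7 + 387.097ms (1)

note 3 onset = 4b = 1548.387ms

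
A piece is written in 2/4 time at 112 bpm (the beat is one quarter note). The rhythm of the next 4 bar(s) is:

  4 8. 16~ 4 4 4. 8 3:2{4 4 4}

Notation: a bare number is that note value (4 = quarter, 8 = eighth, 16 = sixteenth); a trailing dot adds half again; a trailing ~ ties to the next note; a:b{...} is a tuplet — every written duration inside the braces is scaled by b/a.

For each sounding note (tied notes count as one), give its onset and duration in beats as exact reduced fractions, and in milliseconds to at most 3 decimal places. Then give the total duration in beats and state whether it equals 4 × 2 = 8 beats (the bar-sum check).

1) 0.0ms=0b +535.714ms=1b
2) 535.714ms=1b +401.786ms=3/4b
3) 937.5ms=7/4b +669.643ms=5/4b
4) 1607.143ms=3b +535.714ms=1b
5) 2142.857ms=4b +803.571ms=3/2b
6) 2946.429ms=11/2b +267.857ms=1/2b
7) 3214.286ms=6b +357.143ms=2/3b
8) 3571.429ms=20/3b +357.143ms=2/3b
9) 3928.571ms=22/3b +357.143ms=2/3b
Σ=8b of 8 (112bpm 2/4) — PASS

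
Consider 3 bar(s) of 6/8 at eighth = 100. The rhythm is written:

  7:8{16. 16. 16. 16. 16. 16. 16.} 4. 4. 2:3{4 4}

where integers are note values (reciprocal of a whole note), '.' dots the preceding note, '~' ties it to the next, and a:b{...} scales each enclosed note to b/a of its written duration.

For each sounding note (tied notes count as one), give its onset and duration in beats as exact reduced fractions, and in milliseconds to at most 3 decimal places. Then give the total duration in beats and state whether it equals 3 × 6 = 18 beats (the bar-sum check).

1) 0.0ms=0b +514.286ms=6/7b
2) 514.286ms=6/7b +514.286ms=6/7b
3) 1028.571ms=12/7b +514.286ms=6/7b
4) 1542.857ms=18/7b +514.286ms=6/7b
5) 2057.143ms=24/7b +514.286ms=6/7b
6) 2571.429ms=30/7b +514.286ms=6/7b
7) 3085.714ms=36/7b +514.286ms=6/7b
8) 3600.0ms=6b +1800.0ms=3b
9) 5400.0ms=9b +1800.0ms=3b
10) 7200.0ms=12b +1800.0ms=3b
11) 9000.0ms=15b +1800.0ms=3b
Σ=18b of 18 (100bpm 6/8) — PASS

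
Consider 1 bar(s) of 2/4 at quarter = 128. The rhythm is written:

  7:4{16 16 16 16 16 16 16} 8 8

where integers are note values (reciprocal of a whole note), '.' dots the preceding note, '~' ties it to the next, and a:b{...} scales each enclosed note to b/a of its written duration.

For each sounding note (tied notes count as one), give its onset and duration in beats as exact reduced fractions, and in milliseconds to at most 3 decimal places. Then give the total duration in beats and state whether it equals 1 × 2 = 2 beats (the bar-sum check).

1) 0.0ms=0b +66.964ms=1/7b
2) 66.964ms=1/7b +66.964ms=1/7b
3) 133.929ms=2/7b +66.964ms=1/7b
4) 200.893ms=3/7b +66.964ms=1/7b
5) 267.857ms=4/7b +66.964ms=1/7b
6) 334.821ms=5/7b +66.964ms=1/7b
7) 401.786ms=6/7b +66.964ms=1/7b
8) 468.75ms=1b +234.375ms=1/2b
9) 703.125ms=3/2b +234.375ms=1/2b
Σ=2b of 2 (128bpm 2/4) — PASS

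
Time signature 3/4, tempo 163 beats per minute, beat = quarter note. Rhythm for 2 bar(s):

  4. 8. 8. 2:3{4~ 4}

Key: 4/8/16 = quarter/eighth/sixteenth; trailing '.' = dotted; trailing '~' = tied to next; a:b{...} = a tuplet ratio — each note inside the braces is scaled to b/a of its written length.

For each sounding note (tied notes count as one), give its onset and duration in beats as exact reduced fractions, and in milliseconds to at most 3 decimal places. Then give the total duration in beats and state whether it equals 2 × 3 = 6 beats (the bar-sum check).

1) 0.0ms=0b +552.147ms=3/2b
2) 552.147ms=3/2b +276.074ms=3/4b
3) 828.221ms=9/4b +276.074ms=3/4b
4) 1104.294ms=3b +1104.294ms=3b
Σ=6b of 6 (163bpm 3/4) — PASS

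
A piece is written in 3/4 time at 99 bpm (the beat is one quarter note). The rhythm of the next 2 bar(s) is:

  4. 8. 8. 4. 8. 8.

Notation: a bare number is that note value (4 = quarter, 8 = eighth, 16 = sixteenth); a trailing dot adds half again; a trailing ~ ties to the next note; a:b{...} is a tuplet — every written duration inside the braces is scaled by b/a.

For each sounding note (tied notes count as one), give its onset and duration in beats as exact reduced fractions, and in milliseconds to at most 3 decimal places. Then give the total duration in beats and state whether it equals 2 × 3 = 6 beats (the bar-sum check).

1) 0.0ms=0b +909.091ms=3/2b
2) 909.091ms=3/2b +454.545ms=3/4b
3) 1363.636ms=9/4b +454.545ms=3/4b
4) 1818.182ms=3b +909.091ms=3/2b
5) 2727.273ms=9/2b +454.545ms=3/4b
6) 3181.818ms=21/4b +454.545ms=3/4b
Σ=6b of 6 (99bpm 3/4) — PASS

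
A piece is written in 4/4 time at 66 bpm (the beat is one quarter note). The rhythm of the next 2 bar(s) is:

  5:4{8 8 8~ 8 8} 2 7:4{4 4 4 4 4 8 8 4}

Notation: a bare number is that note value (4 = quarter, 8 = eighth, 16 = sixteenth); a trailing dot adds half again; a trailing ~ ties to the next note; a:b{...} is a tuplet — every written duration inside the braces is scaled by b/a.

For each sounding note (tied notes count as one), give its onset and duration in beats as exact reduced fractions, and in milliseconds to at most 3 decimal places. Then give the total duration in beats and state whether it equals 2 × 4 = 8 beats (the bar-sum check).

1) 0.0ms=0b +363.636ms=2/5b
2) 363.636ms=2/5b +363.636ms=2/5b
3) 727.273ms=4/5b +727.273ms=4/5b
4) 1454.545ms=8/5b +363.636ms=2/5b
5) 1818.182ms=2b +1818.182ms=2b
6) 3636.364ms=4b +519.481ms=4/7b
7) 4155.844ms=32/7b +519.481ms=4/7b
8) 4675.325ms=36/7b +519.481ms=4/7b
9) 5194.805ms=40/7b +519.481ms=4/7b
10) 5714.286ms=44/7b +519.481ms=4/7b
11) 6233.766ms=48/7b +259.74ms=2/7b
12) 6493.506ms=50/7b +259.74ms=2/7b
13) 6753.247ms=52/7b +519.481ms=4/7b
Σ=8b of 8 (66bpm 4/4) — PASS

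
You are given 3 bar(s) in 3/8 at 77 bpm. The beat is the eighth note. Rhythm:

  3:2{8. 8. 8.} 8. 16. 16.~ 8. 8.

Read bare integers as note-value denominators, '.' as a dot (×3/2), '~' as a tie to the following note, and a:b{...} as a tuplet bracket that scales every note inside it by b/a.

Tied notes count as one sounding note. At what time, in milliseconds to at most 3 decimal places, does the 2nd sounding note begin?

1. 0.0ms @ 0 + 779.221ms (1)
2. 779.221ms @ 1 + 779.221ms (1)
3. 1558.442ms @ 2 + 779.221ms (1)
4. 2337.662ms @ 3 + 1168.831ms (3/2)
5. 3506.494ms @ 9/2 + 584.416ms (3/4)
6. 4090.909ms @ 21/4 + 1753.247ms (9/4)
7. 5844.156ms @ 15/2 + 1168.831ms (3/2)

note 2 onset = 1b = 779.221ms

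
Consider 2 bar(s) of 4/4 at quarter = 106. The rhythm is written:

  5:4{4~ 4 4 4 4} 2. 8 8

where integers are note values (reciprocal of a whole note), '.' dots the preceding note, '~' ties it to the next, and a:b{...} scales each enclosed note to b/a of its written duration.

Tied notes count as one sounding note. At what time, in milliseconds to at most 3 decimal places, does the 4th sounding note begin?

1. 0.0ms @ 0 + 905.66ms (8/5)
2. 905.66ms @ 8/5 + 452.83ms (4/5)
3. 1358.491ms @ 12/5 + 452.83ms (4/5)
4. 1811.321ms @ 16/5 + 452.83ms (4/5)
5. 2264.151ms @ 4 + 1698.113ms (3)
6. 3962.264ms @ 7 + 283.019ms (1/2)
7. 4245.283ms @ 15/2 + 283.019ms (1/2)

note 4 onset = 16/5b = 1811.321ms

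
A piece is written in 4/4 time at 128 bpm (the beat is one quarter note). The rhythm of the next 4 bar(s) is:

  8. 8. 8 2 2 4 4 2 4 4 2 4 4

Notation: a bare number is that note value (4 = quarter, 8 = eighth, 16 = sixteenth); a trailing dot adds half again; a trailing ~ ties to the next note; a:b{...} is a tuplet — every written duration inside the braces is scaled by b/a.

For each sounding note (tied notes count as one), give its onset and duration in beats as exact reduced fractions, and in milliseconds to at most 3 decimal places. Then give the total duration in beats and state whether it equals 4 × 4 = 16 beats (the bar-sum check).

1) 0.0ms=0b +351.562ms=3/4b
2) 351.562ms=3/4b +351.562ms=3/4b
3) 703.125ms=3/2b +234.375ms=1/2b
4) 937.5ms=2b +937.5ms=2b
5) 1875.0ms=4b +937.5ms=2b
6) 2812.5ms=6b +468.75ms=1b
7) 3281.25ms=7b +468.75ms=1b
8) 3750.0ms=8b +937.5ms=2b
9) 4687.5ms=10b +468.75ms=1b
10) 5156.25ms=11b +468.75ms=1b
11) 5625.0ms=12b +937.5ms=2b
12) 6562.5ms=14b +468.75ms=1b
13) 7031.25ms=15b +468.75ms=1b
Σ=16b of 16 (128bpm 4/4) — PASS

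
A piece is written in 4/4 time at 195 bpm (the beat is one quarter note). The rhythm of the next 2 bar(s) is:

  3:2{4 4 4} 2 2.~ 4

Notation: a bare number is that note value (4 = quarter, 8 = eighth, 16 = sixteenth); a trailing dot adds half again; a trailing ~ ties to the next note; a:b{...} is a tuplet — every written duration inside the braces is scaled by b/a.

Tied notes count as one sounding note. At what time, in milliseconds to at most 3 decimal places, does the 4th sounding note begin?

note 4 onset = 2b = 615.385ms

1. 0.0ms @ 0 + 205.128ms (2/3)
2. 205.128ms @ 2/3 + 205.128ms (2/3)
3. 410.256ms @ 4/3 + 205.128ms (2/3)
4. 615.385ms @ 2 + 615.385ms (2)
5. 1230.769ms @ 4 + 1230.769ms (4)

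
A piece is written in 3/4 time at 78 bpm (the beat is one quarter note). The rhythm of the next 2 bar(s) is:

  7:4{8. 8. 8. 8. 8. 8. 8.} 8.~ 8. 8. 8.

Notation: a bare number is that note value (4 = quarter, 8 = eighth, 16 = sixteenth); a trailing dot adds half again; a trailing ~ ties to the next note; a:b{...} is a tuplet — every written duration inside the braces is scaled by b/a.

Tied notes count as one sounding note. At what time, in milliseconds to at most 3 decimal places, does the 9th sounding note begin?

note 9 onset = 9/2b = 3461.538ms

1. 0.0ms @ 0 + 329.67ms (3/7)
2. 329.67ms @ 3/7 + 329.67ms (3/7)
3. 659.341ms @ 6/7 + 329.67ms (3/7)
4. 989.011ms @ 9/7 + 329.67ms (3/7)
5. 1318.681ms @ 12/7 + 329.67ms (3/7)
6. 1648.352ms @ 15/7 + 329.67ms (3/7)
7. 1978.022ms @ 18/7 + 329.67ms (3/7)
8. 2307.692ms @ 3 + 1153.846ms (3/2)
9. 3461.538ms @ 9/2 + 576.923ms (3/4)
10. 4038.462ms @ 21/4 + 576.923ms (3/4)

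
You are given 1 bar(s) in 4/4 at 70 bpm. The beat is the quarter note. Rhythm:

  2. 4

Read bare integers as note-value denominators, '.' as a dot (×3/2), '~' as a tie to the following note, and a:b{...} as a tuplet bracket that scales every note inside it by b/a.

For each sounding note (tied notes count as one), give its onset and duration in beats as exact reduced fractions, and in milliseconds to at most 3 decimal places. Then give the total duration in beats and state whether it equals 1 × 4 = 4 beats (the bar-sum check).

1) 0.0ms=0b +2571.429ms=3b
2) 2571.429ms=3b +857.143ms=1b
Σ=4b of 4 (70bpm 4/4) — PASS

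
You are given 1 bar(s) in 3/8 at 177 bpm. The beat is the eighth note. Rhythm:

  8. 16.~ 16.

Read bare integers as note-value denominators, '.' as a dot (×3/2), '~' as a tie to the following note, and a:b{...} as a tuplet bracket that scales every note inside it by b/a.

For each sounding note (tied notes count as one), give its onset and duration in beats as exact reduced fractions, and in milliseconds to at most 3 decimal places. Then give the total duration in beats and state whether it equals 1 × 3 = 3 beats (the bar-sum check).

1) 0.0ms=0b +508.475ms=3/2b
2) 508.475ms=3/2b +508.475ms=3/2b
Σ=3b of 3 (177bpm 3/8) — PASS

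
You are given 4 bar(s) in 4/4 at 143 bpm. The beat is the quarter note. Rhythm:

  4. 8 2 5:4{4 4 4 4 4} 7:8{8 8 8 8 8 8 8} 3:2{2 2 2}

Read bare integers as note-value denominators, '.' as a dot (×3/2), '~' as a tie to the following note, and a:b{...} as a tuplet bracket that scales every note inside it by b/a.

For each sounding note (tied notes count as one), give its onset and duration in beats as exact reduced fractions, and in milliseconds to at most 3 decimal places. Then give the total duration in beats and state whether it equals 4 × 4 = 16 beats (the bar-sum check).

1) 0.0ms=0b +629.371ms=3/2b
2) 629.371ms=3/2b +209.79ms=1/2b
3) 839.161ms=2b +839.161ms=2b
4) 1678.322ms=4b +335.664ms=4/5b
5) 2013.986ms=24/5b +335.664ms=4/5b
6) 2349.65ms=28/5b +335.664ms=4/5b
7) 2685.315ms=32/5b +335.664ms=4/5b
8) 3020.979ms=36/5b +335.664ms=4/5b
9) 3356.643ms=8b +239.76ms=4/7b
10) 3596.404ms=60/7b +239.76ms=4/7b
11) 3836.164ms=64/7b +239.76ms=4/7b
12) 4075.924ms=68/7b +239.76ms=4/7b
13) 4315.684ms=72/7b +239.76ms=4/7b
14) 4555.445ms=76/7b +239.76ms=4/7b
15) 4795.205ms=80/7b +239.76ms=4/7b
16) 5034.965ms=12b +559.441ms=4/3b
17) 5594.406ms=40/3b +559.441ms=4/3b
18) 6153.846ms=44/3b +559.441ms=4/3b
Σ=16b of 16 (143bpm 4/4) — PASS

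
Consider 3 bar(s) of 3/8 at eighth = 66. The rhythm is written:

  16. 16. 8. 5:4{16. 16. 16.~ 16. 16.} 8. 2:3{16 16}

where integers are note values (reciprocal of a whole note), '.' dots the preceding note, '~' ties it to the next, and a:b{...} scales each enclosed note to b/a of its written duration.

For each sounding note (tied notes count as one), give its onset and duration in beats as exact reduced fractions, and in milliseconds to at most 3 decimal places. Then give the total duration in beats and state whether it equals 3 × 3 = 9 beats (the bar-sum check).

1) 0.0ms=0b +681.818ms=3/4b
2) 681.818ms=3/4b +681.818ms=3/4b
3) 1363.636ms=3/2b +1363.636ms=3/2b
4) 2727.273ms=3b +545.455ms=3/5b
5) 3272.727ms=18/5b +545.455ms=3/5b
6) 3818.182ms=21/5b +1090.909ms=6/5b
7) 4909.091ms=27/5b +545.455ms=3/5b
8) 5454.545ms=6b +1363.636ms=3/2b
9) 6818.182ms=15/2b +681.818ms=3/4b
10) 7500.0ms=33/4b +681.818ms=3/4b
Σ=9b of 9 (66bpm 3/8) — PASS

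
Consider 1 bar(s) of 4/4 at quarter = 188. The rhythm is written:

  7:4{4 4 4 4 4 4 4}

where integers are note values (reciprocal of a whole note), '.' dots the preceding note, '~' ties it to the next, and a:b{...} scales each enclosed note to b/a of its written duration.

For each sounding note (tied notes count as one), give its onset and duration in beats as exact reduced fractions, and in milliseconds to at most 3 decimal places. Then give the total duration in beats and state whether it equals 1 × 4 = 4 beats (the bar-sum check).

1) 0.0ms=0b +182.371ms=4/7b
2) 182.371ms=4/7b +182.371ms=4/7b
3) 364.742ms=8/7b +182.371ms=4/7b
4) 547.112ms=12/7b +182.371ms=4/7b
5) 729.483ms=16/7b +182.371ms=4/7b
6) 911.854ms=20/7b +182.371ms=4/7b
7) 1094.225ms=24/7b +182.371ms=4/7b
Σ=4b of 4 (188bpm 4/4) — PASS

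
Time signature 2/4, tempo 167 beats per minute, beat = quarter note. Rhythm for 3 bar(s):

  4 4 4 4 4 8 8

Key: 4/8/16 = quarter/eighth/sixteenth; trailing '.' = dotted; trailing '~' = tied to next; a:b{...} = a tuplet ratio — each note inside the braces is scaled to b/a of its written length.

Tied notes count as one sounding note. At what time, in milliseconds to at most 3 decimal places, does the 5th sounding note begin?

1. 0.0ms @ 0 + 359.281ms (1)
2. 359.281ms @ 1 + 359.281ms (1)
3. 718.563ms @ 2 + 359.281ms (1)
4. 1077.844ms @ 3 + 359.281ms (1)
5. 1437.126ms @ 4 + 359.281ms (1)
6. 1796.407ms @ 5 + 179.641ms (1/2)
7. 1976.048ms @ 11/2 + 179.641ms (1/2)

note 5 onset = 4b = 1437.126ms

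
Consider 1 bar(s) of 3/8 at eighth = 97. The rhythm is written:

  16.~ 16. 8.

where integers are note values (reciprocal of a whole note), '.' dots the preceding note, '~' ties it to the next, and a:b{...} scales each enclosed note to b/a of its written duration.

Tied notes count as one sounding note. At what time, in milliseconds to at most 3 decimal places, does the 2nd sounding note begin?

1. 0.0ms @ 0 + 927.835ms (3/2)
2. 927.835ms @ 3/2 + 927.835ms (3/2)

note 2 onset = 3/2b = 927.835ms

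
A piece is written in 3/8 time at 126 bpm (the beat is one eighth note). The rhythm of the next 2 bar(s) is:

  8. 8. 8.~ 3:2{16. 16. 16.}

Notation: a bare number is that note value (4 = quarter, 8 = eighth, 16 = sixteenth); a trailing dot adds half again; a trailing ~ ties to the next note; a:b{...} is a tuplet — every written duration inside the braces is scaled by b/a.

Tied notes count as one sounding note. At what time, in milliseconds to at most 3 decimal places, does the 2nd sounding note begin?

note 2 onset = 3/2b = 714.286ms

1. 0.0ms @ 0 + 714.286ms (3/2)
2. 714.286ms @ 3/2 + 714.286ms (3/2)
3. 1428.571ms @ 3 + 952.381ms (2)
4. 2380.952ms @ 5 + 238.095ms (1/2)
5. 2619.048ms @ 11/2 + 238.095ms (1/2)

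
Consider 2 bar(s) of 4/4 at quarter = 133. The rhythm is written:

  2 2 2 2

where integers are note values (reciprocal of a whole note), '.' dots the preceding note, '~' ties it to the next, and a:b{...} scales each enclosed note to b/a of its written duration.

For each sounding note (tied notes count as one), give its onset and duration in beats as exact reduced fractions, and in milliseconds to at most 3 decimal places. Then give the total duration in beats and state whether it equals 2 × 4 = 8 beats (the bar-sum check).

1) 0.0ms=0b +902.256ms=2b
2) 902.256ms=2b +902.256ms=2b
3) 1804.511ms=4b +902.256ms=2b
4) 2706.767ms=6b +902.256ms=2b
Σ=8b of 8 (133bpm 4/4) — PASS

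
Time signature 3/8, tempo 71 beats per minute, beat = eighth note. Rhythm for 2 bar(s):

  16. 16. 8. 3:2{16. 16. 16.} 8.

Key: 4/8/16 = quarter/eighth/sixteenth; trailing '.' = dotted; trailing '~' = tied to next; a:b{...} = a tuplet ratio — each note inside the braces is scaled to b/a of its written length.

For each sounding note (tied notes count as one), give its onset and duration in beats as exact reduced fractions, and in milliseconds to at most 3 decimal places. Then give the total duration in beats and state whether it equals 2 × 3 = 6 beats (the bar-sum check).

1) 0.0ms=0b +633.803ms=3/4b
2) 633.803ms=3/4b +633.803ms=3/4b
3) 1267.606ms=3/2b +1267.606ms=3/2b
4) 2535.211ms=3b +422.535ms=1/2b
5) 2957.746ms=7/2b +422.535ms=1/2b
6) 3380.282ms=4b +422.535ms=1/2b
7) 3802.817ms=9/2b +1267.606ms=3/2b
Σ=6b of 6 (71bpm 3/8) — PASS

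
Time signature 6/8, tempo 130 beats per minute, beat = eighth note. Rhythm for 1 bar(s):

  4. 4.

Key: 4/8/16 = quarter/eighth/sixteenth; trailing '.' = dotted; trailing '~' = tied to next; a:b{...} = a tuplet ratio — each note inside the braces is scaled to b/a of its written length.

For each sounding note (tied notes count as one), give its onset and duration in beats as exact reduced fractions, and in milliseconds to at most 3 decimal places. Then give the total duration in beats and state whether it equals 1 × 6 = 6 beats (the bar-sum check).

1) 0.0ms=0b +1384.615ms=3b
2) 1384.615ms=3b +1384.615ms=3b
Σ=6b of 6 (130bpm 6/8) — PASS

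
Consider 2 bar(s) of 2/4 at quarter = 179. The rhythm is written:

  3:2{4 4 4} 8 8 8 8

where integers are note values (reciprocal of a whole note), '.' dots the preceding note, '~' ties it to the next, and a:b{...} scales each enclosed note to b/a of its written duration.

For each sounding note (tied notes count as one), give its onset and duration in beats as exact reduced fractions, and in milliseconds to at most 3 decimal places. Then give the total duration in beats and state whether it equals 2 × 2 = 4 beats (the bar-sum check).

1) 0.0ms=0b +223.464ms=2/3b
2) 223.464ms=2/3b +223.464ms=2/3b
3) 446.927ms=4/3b +223.464ms=2/3b
4) 670.391ms=2b +167.598ms=1/2b
5) 837.989ms=5/2b +167.598ms=1/2b
6) 1005.587ms=3b +167.598ms=1/2b
7) 1173.184ms=7/2b +167.598ms=1/2b
Σ=4b of 4 (179bpm 2/4) — PASS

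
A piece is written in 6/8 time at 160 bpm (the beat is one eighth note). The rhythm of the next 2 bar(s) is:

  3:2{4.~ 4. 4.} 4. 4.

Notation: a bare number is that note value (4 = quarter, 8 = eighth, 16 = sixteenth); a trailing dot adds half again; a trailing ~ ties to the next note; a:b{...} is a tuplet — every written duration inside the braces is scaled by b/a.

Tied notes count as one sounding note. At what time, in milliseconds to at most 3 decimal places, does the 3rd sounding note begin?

note 3 onset = 6b = 2250.0ms

1. 0.0ms @ 0 + 1500.0ms (4)
2. 1500.0ms @ 4 + 750.0ms (2)
3. 2250.0ms @ 6 + 1125.0ms (3)
4. 3375.0ms @ 9 + 1125.0ms (3)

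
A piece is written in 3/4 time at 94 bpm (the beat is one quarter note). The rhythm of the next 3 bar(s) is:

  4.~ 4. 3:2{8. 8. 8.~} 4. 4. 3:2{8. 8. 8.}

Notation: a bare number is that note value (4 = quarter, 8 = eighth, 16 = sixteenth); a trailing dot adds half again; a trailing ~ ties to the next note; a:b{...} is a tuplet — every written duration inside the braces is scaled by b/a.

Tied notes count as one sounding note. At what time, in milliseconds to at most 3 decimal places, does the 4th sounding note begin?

1. 0.0ms @ 0 + 1914.894ms (3)
2. 1914.894ms @ 3 + 319.149ms (1/2)
3. 2234.043ms @ 7/2 + 319.149ms (1/2)
4. 2553.191ms @ 4 + 1276.596ms (2)
5. 3829.787ms @ 6 + 957.447ms (3/2)
6. 4787.234ms @ 15/2 + 319.149ms (1/2)
7. 5106.383ms @ 8 + 319.149ms (1/2)
8. 5425.532ms @ 17/2 + 319.149ms (1/2)

note 4 onset = 4b = 2553.191ms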